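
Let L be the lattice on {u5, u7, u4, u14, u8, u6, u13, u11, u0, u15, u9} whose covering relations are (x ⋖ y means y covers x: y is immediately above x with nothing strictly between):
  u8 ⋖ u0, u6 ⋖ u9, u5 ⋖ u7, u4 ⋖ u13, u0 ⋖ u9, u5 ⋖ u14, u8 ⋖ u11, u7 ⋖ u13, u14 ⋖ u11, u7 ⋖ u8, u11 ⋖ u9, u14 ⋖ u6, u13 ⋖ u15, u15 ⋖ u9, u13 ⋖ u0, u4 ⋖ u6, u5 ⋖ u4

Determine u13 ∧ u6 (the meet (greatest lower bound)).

Common lower bounds of {u13, u6}: u4, u5.
The greatest among these is u4.

u4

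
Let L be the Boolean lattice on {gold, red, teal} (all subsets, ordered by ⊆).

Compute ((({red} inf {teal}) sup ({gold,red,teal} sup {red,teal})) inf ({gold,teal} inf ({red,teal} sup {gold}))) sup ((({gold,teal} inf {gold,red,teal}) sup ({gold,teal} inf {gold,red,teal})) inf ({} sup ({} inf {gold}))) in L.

{gold,teal}

{red} ∧ {teal} = {}
{gold,red,teal} ∨ {red,teal} = {gold,red,teal}
{} ∨ {gold,red,teal} = {gold,red,teal}
{red,teal} ∨ {gold} = {gold,red,teal}
{gold,teal} ∧ {gold,red,teal} = {gold,teal}
{gold,red,teal} ∧ {gold,teal} = {gold,teal}
{gold,teal} ∧ {gold,red,teal} = {gold,teal}
{gold,teal} ∧ {gold,red,teal} = {gold,teal}
{gold,teal} ∨ {gold,teal} = {gold,teal}
{} ∧ {gold} = {}
{} ∨ {} = {}
{gold,teal} ∧ {} = {}
{gold,teal} ∨ {} = {gold,teal}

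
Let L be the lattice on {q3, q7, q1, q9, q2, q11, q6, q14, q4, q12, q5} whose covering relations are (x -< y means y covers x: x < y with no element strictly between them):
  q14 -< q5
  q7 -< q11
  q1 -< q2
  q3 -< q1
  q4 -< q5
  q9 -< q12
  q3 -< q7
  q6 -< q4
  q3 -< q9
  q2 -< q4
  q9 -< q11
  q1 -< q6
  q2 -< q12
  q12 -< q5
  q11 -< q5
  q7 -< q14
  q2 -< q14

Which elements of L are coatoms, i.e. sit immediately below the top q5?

q11, q12, q14, q4

The coatoms are exactly the elements covered by q5: q11, q12, q14, q4.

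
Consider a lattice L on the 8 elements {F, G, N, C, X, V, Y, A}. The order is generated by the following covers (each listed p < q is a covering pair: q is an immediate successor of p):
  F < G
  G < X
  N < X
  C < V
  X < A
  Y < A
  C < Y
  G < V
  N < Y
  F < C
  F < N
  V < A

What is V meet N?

F

Common lower bounds of {V, N}: F.
The greatest among these is F.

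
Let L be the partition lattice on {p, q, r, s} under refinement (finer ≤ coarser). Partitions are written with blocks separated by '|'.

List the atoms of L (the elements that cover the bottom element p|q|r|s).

pq|r|s, pr|q|s, ps|q|r, p|qr|s, p|qs|r, p|q|rs

The atoms are exactly the elements that cover p|q|r|s: pq|r|s, pr|q|s, ps|q|r, p|qr|s, p|qs|r, p|q|rs.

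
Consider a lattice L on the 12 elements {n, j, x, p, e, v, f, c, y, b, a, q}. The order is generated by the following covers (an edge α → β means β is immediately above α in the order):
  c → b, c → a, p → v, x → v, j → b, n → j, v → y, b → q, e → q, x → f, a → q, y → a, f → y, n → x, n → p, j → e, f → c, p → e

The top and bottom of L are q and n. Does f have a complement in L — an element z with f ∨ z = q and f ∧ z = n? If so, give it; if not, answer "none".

Need z with f ∨ z = q and f ∧ z = n.
Checking each element gives: e.

e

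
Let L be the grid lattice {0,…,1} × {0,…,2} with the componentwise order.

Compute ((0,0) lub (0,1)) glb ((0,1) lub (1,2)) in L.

(0,0) ∨ (0,1) = (0,1)
(0,1) ∨ (1,2) = (1,2)
(0,1) ∧ (1,2) = (0,1)

(0,1)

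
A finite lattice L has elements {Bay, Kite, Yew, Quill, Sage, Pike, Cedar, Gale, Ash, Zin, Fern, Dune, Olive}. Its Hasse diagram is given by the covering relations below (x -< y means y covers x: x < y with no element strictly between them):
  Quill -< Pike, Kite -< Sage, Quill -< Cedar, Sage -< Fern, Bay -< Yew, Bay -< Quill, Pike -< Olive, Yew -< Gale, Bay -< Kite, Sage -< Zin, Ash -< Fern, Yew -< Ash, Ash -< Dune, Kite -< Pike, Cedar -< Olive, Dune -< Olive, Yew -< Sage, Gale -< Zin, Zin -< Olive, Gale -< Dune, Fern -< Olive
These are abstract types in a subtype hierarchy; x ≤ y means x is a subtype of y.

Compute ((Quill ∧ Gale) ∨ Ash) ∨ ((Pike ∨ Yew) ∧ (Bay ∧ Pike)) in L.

Ash

Quill ∧ Gale = Bay
Bay ∨ Ash = Ash
Pike ∨ Yew = Olive
Bay ∧ Pike = Bay
Olive ∧ Bay = Bay
Ash ∨ Bay = Ash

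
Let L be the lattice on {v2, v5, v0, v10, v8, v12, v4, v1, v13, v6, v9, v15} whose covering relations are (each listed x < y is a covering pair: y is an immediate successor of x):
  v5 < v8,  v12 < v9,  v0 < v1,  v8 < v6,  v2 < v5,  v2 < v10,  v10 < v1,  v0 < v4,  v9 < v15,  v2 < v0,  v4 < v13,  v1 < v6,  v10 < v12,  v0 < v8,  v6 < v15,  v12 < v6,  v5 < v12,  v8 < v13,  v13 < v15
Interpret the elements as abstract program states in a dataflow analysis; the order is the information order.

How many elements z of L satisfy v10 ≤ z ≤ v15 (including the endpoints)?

The interval [v10, v15] = {v1, v10, v12, v15, v6, v9}, which has 6 elements.

6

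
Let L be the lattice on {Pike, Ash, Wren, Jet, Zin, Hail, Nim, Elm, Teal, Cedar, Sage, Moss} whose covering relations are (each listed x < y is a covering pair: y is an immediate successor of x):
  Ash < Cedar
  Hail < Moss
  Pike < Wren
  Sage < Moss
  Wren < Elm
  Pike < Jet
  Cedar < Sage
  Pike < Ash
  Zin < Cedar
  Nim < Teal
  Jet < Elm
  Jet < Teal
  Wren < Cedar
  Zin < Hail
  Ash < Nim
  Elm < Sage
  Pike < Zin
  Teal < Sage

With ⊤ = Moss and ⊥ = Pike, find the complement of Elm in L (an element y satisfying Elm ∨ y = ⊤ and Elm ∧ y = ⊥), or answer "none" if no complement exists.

Hail

Need y with Elm ∨ y = Moss and Elm ∧ y = Pike.
Checking each element gives: Hail.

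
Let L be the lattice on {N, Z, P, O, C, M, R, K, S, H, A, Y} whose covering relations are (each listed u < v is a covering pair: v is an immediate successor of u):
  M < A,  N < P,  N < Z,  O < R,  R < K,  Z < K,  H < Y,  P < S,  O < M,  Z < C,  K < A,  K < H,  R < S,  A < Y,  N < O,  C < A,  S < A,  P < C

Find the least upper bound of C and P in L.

C

Common upper bounds of {C, P}: A, C, Y.
The least among these is C.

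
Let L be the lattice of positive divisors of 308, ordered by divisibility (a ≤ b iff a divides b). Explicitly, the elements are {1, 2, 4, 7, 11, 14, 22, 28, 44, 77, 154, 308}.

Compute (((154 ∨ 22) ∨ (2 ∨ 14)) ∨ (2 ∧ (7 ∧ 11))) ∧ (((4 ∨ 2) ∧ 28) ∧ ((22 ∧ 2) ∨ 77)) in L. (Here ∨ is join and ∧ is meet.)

154 ∨ 22 = 154
2 ∨ 14 = 14
154 ∨ 14 = 154
7 ∧ 11 = 1
2 ∧ 1 = 1
154 ∨ 1 = 154
4 ∨ 2 = 4
4 ∧ 28 = 4
22 ∧ 2 = 2
2 ∨ 77 = 154
4 ∧ 154 = 2
154 ∧ 2 = 2

2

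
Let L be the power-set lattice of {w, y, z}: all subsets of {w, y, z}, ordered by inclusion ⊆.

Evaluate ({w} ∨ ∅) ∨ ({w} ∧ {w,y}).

{w} ∨ ∅ = {w}
{w} ∧ {w,y} = {w}
{w} ∨ {w} = {w}

{w}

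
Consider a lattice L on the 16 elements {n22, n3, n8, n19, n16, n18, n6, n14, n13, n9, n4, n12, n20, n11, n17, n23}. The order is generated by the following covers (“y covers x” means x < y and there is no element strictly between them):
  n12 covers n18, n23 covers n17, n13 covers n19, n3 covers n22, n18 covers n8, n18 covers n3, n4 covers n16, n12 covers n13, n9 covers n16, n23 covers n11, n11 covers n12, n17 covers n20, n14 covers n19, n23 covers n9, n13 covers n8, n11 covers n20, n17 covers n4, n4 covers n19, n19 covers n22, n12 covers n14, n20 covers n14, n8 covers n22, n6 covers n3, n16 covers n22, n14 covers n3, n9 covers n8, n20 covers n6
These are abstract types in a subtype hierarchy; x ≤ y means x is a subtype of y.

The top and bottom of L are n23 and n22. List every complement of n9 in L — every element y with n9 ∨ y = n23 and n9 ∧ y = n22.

n14, n19, n20, n3, n6

Need y with n9 ∨ y = n23 and n9 ∧ y = n22.
Checking each element gives: n14, n19, n20, n3, n6.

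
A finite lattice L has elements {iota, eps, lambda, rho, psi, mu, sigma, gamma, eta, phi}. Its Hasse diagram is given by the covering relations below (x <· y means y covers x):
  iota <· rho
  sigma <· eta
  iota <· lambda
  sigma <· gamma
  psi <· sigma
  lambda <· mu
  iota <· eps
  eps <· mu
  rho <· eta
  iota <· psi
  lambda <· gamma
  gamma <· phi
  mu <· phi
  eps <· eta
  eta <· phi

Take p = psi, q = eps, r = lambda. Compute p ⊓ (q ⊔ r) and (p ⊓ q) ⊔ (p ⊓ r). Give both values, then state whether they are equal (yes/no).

iota; iota; yes

q ⊔ r = mu, so p ⊓ (q ⊔ r) = psi ⊓ mu = iota.
p ⊓ q = iota and p ⊓ r = iota, so (p ⊓ q) ⊔ (p ⊓ r) = iota ⊔ iota = iota.
Equal: yes.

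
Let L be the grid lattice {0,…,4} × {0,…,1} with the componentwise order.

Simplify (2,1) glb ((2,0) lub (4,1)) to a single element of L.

(2,1)

(2,0) ∨ (4,1) = (4,1)
(2,1) ∧ (4,1) = (2,1)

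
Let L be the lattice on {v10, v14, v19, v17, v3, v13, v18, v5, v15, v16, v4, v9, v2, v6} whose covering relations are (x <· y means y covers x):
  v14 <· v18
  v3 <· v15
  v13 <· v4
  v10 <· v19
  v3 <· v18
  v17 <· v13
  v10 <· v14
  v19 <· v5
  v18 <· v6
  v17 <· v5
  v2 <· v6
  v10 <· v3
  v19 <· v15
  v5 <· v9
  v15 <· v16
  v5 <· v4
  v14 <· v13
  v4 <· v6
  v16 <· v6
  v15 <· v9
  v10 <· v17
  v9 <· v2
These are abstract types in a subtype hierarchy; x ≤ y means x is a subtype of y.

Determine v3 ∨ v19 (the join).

Common upper bounds of {v3, v19}: v15, v16, v2, v6, v9.
The least among these is v15.

v15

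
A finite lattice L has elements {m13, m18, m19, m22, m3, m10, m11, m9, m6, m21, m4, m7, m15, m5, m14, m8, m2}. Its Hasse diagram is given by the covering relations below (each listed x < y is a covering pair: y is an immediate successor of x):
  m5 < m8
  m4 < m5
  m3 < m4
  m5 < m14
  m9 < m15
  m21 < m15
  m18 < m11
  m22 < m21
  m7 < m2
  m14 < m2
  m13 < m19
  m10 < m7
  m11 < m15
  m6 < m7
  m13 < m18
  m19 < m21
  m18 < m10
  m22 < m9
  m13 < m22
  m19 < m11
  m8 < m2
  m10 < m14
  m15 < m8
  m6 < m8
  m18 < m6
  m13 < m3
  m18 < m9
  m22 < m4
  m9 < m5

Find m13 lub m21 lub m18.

m15

Common upper bounds of {m13, m21, m18}: m15, m2, m8.
The least among these is m15.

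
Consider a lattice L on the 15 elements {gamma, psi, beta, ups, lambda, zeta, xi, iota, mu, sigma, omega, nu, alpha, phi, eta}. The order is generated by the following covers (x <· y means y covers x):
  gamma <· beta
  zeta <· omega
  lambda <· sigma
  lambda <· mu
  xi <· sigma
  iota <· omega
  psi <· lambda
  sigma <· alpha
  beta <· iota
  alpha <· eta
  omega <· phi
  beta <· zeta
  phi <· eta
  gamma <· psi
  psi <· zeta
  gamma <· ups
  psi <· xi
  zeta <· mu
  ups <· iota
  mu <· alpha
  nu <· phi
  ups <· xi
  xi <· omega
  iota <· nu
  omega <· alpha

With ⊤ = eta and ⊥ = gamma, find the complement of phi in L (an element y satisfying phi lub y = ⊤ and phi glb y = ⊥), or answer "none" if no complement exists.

For every candidate y, either phi ∨ y ≠ eta or phi ∧ y ≠ gamma; no complement exists.

none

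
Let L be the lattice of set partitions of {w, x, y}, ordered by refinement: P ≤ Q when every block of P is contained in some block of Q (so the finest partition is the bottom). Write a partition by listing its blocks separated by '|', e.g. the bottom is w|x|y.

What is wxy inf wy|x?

The meet (common refinement) of wxy and wy|x intersects blocks pairwise, giving wy|x.

wy|x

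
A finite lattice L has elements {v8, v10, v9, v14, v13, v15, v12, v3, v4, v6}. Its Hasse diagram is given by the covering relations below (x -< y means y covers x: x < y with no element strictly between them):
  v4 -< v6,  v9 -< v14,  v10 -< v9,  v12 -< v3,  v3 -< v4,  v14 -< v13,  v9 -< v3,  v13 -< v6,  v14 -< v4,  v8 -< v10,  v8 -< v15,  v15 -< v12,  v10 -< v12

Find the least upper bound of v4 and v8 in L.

v4

Common upper bounds of {v4, v8}: v4, v6.
The least among these is v4.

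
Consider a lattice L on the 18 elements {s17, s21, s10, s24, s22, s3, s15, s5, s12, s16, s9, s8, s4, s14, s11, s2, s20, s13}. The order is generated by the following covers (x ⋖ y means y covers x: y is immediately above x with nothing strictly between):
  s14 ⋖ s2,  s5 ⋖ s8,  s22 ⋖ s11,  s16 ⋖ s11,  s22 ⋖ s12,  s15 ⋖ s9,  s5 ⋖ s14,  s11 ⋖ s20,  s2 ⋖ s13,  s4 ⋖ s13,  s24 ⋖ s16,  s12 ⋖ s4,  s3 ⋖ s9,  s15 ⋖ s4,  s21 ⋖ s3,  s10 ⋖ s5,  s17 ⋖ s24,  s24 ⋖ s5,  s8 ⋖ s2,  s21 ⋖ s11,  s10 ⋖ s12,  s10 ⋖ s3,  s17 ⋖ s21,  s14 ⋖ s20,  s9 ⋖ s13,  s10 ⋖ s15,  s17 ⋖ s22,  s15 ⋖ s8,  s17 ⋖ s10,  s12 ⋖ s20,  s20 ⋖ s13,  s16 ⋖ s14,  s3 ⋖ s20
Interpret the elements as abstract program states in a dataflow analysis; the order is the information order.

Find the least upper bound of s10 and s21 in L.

Common upper bounds of {s10, s21}: s13, s20, s3, s9.
The least among these is s3.

s3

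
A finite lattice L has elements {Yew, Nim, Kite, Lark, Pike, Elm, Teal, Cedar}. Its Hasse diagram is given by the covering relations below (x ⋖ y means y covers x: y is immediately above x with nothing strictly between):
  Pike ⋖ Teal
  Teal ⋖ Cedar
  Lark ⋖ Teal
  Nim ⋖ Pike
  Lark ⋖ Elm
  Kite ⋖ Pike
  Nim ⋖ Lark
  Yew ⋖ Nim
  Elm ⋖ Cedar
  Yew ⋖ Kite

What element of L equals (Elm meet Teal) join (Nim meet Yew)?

Lark

Elm ∧ Teal = Lark
Nim ∧ Yew = Yew
Lark ∨ Yew = Lark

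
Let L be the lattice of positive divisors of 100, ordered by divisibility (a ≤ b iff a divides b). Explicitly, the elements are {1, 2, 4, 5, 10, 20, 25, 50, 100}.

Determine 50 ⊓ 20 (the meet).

10

Common lower bounds of {50, 20}: 1, 10, 2, 5.
The greatest among these is 10.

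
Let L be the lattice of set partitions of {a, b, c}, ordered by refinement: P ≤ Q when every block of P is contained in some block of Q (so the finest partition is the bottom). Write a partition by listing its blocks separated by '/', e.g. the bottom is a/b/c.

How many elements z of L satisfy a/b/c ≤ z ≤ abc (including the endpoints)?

The interval [a/b/c, abc] = {a/b/c, a/bc, ab/c, abc, ac/b}, which has 5 elements.

5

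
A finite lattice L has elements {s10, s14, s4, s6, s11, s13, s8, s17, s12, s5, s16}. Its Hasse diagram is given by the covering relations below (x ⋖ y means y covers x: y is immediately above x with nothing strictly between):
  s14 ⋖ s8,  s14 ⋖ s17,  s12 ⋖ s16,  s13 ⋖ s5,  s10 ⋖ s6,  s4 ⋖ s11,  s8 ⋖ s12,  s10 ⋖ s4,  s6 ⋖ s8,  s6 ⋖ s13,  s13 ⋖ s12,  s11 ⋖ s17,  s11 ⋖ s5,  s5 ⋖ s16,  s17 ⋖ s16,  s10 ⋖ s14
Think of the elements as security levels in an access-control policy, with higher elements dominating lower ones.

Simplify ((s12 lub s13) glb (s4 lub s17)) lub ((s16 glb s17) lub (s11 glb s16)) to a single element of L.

s12 ∨ s13 = s12
s4 ∨ s17 = s17
s12 ∧ s17 = s14
s16 ∧ s17 = s17
s11 ∧ s16 = s11
s17 ∨ s11 = s17
s14 ∨ s17 = s17

s17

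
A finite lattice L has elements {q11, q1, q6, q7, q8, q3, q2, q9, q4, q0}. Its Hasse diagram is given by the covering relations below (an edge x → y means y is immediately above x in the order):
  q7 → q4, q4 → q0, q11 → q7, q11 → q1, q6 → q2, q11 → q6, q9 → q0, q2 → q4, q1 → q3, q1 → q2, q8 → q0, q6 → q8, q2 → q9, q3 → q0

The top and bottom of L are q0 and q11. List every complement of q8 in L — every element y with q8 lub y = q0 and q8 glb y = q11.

q1, q3, q7

Need y with q8 ∨ y = q0 and q8 ∧ y = q11.
Checking each element gives: q1, q3, q7.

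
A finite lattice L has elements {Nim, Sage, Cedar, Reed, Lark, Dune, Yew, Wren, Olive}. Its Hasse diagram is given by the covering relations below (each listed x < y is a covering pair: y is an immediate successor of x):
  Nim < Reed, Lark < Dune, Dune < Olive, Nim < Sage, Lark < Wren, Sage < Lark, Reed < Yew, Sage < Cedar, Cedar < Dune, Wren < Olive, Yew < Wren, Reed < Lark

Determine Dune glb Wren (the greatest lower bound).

Common lower bounds of {Dune, Wren}: Lark, Nim, Reed, Sage.
The greatest among these is Lark.

Lark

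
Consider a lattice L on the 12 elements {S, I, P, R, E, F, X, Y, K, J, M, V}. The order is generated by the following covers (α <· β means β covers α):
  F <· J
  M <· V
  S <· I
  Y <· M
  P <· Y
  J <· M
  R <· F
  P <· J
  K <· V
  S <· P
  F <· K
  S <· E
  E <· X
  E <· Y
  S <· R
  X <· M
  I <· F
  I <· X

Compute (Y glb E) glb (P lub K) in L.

Y ∧ E = E
P ∨ K = V
E ∧ V = E

E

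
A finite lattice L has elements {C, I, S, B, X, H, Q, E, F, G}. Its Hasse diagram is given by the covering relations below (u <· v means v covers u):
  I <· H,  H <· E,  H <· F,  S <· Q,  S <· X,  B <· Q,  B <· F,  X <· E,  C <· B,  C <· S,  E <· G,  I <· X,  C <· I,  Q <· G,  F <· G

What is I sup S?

X

Common upper bounds of {I, S}: E, G, X.
The least among these is X.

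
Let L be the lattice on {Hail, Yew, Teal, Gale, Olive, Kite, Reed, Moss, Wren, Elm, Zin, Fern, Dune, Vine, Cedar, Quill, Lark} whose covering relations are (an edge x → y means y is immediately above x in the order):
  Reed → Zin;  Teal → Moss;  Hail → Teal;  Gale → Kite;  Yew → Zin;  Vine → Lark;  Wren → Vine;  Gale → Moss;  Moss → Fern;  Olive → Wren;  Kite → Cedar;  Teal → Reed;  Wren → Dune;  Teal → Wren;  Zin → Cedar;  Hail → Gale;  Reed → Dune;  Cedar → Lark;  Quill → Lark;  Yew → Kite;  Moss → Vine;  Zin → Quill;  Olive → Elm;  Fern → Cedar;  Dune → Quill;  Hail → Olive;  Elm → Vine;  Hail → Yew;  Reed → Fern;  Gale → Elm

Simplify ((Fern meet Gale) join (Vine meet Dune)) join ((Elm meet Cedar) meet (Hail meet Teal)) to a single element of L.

Fern ∧ Gale = Gale
Vine ∧ Dune = Wren
Gale ∨ Wren = Vine
Elm ∧ Cedar = Gale
Hail ∧ Teal = Hail
Gale ∧ Hail = Hail
Vine ∨ Hail = Vine

Vine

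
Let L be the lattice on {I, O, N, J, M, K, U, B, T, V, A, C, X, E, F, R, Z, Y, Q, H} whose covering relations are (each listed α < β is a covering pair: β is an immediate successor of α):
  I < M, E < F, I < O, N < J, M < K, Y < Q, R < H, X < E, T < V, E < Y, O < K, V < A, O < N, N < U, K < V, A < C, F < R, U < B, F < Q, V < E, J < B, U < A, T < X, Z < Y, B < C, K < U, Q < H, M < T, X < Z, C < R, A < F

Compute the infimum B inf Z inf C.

M

Common lower bounds of {B, Z, C}: I, M.
The greatest among these is M.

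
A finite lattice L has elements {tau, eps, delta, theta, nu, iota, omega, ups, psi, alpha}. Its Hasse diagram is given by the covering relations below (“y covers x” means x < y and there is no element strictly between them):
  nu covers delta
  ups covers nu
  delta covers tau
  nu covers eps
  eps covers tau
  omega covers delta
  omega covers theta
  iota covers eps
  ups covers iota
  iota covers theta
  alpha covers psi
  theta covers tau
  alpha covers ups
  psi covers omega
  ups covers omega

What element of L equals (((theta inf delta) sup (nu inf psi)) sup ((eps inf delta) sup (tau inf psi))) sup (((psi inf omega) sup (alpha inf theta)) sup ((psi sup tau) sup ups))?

theta ∧ delta = tau
nu ∧ psi = delta
tau ∨ delta = delta
eps ∧ delta = tau
tau ∧ psi = tau
tau ∨ tau = tau
delta ∨ tau = delta
psi ∧ omega = omega
alpha ∧ theta = theta
omega ∨ theta = omega
psi ∨ tau = psi
psi ∨ ups = alpha
omega ∨ alpha = alpha
delta ∨ alpha = alpha

alpha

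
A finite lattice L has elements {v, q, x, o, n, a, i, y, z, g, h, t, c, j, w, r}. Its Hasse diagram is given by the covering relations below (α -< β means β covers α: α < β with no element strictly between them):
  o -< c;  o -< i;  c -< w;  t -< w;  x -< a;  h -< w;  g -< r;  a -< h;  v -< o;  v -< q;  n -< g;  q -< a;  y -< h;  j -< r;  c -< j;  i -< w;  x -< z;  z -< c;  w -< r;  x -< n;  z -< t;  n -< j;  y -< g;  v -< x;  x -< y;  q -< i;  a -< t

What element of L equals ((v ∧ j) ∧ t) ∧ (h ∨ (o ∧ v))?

v

v ∧ j = v
v ∧ t = v
o ∧ v = v
h ∨ v = h
v ∧ h = v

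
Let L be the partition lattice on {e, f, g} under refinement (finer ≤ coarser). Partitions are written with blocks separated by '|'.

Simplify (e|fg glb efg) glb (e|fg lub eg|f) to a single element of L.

e|fg ∧ efg = e|fg
e|fg ∨ eg|f = efg
e|fg ∧ efg = e|fg

e|fg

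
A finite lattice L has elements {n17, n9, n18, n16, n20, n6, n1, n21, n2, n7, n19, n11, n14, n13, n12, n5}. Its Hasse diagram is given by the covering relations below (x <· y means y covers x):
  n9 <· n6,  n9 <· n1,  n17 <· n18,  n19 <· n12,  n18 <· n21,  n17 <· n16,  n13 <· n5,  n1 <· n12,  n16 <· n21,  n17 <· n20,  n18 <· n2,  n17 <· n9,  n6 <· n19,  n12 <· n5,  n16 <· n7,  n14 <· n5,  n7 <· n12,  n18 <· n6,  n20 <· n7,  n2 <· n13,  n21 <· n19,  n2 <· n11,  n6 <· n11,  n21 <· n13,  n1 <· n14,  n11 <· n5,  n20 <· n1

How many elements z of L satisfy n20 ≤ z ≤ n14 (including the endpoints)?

3

The interval [n20, n14] = {n1, n14, n20}, which has 3 elements.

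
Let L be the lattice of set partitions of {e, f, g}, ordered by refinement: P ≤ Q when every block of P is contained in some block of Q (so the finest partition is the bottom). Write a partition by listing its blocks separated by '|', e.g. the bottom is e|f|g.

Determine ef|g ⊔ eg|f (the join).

efg

The join of ef|g and eg|f merges any blocks that overlap across the partitions, giving efg.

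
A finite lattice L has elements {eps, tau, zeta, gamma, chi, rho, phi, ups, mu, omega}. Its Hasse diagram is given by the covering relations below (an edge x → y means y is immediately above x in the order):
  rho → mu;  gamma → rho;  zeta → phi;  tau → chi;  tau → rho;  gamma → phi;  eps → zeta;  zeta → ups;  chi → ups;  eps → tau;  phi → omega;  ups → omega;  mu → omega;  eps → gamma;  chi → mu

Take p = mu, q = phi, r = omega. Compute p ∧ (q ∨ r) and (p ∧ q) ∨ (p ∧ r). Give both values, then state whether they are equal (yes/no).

q ∨ r = omega, so p ∧ (q ∨ r) = mu ∧ omega = mu.
p ∧ q = gamma and p ∧ r = mu, so (p ∧ q) ∨ (p ∧ r) = gamma ∨ mu = mu.
Equal: yes.

mu; mu; yes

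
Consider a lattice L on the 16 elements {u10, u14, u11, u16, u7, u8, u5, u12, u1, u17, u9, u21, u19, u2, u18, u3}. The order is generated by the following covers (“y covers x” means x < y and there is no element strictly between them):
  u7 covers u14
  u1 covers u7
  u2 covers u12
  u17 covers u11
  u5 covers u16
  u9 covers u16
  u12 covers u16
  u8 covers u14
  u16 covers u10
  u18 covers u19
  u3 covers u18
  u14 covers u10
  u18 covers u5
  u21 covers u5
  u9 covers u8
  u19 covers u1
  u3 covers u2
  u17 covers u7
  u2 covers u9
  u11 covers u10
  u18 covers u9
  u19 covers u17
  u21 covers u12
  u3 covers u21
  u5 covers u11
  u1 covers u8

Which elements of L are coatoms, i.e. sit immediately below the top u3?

The coatoms are exactly the elements covered by u3: u18, u2, u21.

u18, u2, u21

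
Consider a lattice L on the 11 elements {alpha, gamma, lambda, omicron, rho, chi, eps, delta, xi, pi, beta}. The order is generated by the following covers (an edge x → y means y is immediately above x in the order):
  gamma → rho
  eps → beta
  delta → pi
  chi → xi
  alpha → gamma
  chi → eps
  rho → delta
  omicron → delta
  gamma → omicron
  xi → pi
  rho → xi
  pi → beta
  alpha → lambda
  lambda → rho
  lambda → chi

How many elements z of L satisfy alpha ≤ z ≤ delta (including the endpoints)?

6

The interval [alpha, delta] = {alpha, delta, gamma, lambda, omicron, rho}, which has 6 elements.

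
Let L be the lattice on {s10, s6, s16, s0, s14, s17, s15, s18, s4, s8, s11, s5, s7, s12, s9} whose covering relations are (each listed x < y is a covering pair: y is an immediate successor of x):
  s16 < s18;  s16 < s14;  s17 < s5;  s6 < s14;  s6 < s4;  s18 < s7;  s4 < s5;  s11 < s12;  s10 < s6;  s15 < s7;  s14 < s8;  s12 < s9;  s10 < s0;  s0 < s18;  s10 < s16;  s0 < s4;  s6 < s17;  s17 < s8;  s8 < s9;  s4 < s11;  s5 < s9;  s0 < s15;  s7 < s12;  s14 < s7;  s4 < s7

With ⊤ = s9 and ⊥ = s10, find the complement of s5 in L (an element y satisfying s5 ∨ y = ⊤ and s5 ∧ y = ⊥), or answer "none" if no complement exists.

Need y with s5 ∨ y = s9 and s5 ∧ y = s10.
Checking each element gives: s16.

s16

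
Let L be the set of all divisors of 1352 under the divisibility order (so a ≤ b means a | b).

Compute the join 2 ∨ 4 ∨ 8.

In the divisibility order, the join is the least common multiple: lcm(2, 4, 8) = 8.

8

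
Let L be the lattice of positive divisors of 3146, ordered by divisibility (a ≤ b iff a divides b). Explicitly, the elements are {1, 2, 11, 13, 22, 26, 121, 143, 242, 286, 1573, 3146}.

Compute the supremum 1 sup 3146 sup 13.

Common upper bounds of {1, 3146, 13}: 3146.
The least among these is 3146.

3146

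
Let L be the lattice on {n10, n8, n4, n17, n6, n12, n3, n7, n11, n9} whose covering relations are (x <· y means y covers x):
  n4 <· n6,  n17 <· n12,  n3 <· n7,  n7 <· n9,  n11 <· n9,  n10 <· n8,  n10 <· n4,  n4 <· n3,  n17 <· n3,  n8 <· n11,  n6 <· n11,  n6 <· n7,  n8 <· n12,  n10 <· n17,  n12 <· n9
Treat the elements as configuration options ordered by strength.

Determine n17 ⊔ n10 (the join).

Common upper bounds of {n17, n10}: n12, n17, n3, n7, n9.
The least among these is n17.

n17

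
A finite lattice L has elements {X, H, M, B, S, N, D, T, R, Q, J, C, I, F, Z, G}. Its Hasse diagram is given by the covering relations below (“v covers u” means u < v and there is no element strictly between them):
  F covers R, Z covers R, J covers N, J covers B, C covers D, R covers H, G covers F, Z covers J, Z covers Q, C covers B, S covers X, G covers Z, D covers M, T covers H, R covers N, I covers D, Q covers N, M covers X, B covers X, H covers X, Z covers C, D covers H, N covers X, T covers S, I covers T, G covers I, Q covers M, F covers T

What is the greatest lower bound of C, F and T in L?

Common lower bounds of {C, F, T}: H, X.
The greatest among these is H.

H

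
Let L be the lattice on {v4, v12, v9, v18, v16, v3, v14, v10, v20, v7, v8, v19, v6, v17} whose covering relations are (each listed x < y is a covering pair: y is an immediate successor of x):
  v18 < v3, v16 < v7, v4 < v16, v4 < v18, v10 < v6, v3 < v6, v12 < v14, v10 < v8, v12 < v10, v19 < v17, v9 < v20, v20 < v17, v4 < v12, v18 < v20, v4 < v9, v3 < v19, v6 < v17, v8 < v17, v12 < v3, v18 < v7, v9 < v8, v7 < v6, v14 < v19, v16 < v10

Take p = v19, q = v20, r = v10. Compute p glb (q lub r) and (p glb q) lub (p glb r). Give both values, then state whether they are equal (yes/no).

q lub r = v17, so p glb (q lub r) = v19 glb v17 = v19.
p glb q = v18 and p glb r = v12, so (p glb q) lub (p glb r) = v18 lub v12 = v3.
Equal: no.

v19; v3; no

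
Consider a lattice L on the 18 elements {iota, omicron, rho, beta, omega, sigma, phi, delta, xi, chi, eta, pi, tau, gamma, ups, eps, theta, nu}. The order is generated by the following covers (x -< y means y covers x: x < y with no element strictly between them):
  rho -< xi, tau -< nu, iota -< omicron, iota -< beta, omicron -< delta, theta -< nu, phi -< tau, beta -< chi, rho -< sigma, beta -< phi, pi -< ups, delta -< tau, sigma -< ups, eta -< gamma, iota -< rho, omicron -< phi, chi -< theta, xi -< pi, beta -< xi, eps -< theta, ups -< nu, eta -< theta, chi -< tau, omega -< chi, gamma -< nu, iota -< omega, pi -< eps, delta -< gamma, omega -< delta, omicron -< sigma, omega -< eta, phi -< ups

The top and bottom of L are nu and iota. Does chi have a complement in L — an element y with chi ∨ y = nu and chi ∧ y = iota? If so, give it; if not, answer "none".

sigma

Need y with chi ∨ y = nu and chi ∧ y = iota.
Checking each element gives: sigma.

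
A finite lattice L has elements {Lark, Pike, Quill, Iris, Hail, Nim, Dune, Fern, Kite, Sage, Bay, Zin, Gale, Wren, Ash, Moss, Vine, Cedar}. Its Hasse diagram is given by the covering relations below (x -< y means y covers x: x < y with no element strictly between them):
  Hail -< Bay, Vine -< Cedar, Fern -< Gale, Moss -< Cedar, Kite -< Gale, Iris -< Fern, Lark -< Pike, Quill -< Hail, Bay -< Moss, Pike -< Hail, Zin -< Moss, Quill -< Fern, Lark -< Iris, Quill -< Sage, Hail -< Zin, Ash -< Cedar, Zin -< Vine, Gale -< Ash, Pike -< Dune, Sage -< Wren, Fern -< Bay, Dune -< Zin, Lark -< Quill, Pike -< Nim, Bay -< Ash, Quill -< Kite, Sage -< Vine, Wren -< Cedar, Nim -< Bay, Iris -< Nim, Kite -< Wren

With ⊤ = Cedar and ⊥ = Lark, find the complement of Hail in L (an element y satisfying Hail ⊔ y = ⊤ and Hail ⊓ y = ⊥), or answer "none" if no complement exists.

none

For every candidate y, either Hail ∨ y ≠ Cedar or Hail ∧ y ≠ Lark; no complement exists.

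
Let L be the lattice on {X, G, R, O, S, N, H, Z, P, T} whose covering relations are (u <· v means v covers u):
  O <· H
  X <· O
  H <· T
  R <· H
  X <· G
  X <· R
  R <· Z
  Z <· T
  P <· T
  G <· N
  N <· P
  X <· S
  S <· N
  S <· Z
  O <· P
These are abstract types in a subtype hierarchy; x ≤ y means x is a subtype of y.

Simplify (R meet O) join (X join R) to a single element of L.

R ∧ O = X
X ∨ R = R
X ∨ R = R

R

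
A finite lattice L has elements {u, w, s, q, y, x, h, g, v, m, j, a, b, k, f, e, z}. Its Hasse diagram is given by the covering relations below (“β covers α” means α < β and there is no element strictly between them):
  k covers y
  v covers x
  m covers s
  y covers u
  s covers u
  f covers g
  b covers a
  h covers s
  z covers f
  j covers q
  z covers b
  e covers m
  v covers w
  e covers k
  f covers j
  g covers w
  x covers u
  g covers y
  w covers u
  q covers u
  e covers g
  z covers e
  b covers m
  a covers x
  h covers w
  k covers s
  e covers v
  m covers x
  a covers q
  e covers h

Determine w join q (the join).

Common upper bounds of {w, q}: f, z.
The least among these is f.

f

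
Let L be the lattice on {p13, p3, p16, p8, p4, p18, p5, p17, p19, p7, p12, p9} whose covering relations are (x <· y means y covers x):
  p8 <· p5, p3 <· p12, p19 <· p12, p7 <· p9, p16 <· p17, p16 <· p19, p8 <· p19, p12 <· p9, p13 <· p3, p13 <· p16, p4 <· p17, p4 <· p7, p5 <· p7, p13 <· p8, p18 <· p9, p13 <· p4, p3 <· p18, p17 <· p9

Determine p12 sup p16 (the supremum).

p12

Common upper bounds of {p12, p16}: p12, p9.
The least among these is p12.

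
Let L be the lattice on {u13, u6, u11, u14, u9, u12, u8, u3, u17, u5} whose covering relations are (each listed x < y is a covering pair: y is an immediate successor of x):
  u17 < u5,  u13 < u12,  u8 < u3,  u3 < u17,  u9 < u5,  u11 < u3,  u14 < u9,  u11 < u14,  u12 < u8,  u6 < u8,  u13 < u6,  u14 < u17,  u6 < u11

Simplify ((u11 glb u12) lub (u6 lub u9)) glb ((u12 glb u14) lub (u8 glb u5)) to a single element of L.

u11 ∧ u12 = u13
u6 ∨ u9 = u9
u13 ∨ u9 = u9
u12 ∧ u14 = u13
u8 ∧ u5 = u8
u13 ∨ u8 = u8
u9 ∧ u8 = u6

u6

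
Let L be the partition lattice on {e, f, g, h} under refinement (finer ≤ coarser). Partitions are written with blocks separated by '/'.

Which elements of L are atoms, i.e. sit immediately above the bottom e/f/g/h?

The atoms are exactly the elements that cover e/f/g/h: e/f/gh, e/fg/h, e/fh/g, ef/g/h, eg/f/h, eh/f/g.

e/f/gh, e/fg/h, e/fh/g, ef/g/h, eg/f/h, eh/f/g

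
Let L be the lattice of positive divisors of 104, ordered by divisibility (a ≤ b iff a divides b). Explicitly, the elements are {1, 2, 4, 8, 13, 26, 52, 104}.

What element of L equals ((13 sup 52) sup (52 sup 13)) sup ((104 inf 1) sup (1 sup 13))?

52

13 ∨ 52 = 52
52 ∨ 13 = 52
52 ∨ 52 = 52
104 ∧ 1 = 1
1 ∨ 13 = 13
1 ∨ 13 = 13
52 ∨ 13 = 52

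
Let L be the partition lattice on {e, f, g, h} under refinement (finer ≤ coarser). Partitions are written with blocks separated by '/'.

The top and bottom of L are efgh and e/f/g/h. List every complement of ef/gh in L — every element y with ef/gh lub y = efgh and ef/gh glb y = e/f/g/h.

e/fg/h, e/fh/g, eg/f/h, eg/fh, eh/f/g, eh/fg

Need y with ef/gh ∨ y = efgh and ef/gh ∧ y = e/f/g/h.
Checking each element gives: e/fg/h, e/fh/g, eg/f/h, eg/fh, eh/f/g, eh/fg.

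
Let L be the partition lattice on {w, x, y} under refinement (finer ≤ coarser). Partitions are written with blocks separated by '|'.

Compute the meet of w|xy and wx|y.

The meet (common refinement) of w|xy and wx|y intersects blocks pairwise, giving w|x|y.

w|x|y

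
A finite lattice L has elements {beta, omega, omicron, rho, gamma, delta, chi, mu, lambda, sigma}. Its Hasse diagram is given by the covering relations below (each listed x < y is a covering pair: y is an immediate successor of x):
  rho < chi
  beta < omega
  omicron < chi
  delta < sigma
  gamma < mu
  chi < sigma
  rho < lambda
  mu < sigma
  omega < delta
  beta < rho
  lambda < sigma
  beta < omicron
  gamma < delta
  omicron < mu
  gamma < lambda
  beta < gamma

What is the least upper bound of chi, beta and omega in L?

sigma

Common upper bounds of {chi, beta, omega}: sigma.
The least among these is sigma.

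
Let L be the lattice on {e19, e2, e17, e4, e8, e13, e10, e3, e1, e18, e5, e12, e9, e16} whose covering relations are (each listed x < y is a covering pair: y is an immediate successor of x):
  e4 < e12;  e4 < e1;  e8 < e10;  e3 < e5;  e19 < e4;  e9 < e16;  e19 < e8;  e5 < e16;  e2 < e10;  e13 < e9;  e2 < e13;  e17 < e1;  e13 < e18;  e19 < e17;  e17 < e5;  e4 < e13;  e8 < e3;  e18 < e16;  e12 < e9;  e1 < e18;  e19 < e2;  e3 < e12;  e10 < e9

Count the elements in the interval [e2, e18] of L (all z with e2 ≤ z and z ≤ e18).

3

The interval [e2, e18] = {e13, e18, e2}, which has 3 elements.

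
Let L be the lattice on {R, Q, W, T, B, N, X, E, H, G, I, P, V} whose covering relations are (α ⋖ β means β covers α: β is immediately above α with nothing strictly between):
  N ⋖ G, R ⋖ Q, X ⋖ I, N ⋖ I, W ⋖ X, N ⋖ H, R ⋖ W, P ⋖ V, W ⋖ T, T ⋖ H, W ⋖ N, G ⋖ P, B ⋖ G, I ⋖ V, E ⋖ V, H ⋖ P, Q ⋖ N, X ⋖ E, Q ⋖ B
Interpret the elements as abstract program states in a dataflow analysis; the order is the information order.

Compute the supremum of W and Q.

N

Common upper bounds of {W, Q}: G, H, I, N, P, V.
The least among these is N.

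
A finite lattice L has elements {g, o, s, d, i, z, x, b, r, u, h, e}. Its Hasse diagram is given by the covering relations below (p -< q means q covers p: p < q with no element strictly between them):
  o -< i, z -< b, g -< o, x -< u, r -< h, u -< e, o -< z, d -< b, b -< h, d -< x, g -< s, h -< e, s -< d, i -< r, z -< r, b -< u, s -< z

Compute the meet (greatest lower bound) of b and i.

o

Common lower bounds of {b, i}: g, o.
The greatest among these is o.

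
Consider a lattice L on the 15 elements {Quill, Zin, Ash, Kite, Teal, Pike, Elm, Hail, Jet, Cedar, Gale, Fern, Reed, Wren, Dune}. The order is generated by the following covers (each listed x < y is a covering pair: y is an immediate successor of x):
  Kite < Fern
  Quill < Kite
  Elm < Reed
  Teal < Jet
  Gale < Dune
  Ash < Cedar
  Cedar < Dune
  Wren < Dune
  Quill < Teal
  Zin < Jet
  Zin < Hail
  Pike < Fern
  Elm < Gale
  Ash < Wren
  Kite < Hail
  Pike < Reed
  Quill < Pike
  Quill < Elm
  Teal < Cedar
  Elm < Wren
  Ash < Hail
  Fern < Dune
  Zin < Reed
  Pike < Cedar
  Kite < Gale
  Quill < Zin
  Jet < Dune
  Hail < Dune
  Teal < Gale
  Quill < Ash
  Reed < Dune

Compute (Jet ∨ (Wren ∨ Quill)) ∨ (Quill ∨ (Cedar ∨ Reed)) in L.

Wren ∨ Quill = Wren
Jet ∨ Wren = Dune
Cedar ∨ Reed = Dune
Quill ∨ Dune = Dune
Dune ∨ Dune = Dune

Dune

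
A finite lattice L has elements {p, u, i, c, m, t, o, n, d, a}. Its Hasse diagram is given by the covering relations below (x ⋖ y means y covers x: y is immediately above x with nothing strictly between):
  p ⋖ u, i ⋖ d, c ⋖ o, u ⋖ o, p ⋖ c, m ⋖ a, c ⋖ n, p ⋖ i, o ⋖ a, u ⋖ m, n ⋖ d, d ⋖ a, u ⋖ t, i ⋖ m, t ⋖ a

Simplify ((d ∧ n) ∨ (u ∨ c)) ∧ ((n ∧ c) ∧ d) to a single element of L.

d ∧ n = n
u ∨ c = o
n ∨ o = a
n ∧ c = c
c ∧ d = c
a ∧ c = c

c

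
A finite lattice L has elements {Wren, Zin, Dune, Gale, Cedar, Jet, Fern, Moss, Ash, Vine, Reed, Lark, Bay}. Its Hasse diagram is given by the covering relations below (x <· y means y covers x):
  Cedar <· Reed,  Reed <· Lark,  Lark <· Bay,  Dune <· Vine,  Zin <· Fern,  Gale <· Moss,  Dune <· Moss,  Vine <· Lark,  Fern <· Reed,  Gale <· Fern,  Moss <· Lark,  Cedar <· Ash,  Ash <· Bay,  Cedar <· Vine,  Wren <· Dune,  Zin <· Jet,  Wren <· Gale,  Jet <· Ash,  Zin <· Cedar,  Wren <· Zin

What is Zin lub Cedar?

Cedar

Common upper bounds of {Zin, Cedar}: Ash, Bay, Cedar, Lark, Reed, Vine.
The least among these is Cedar.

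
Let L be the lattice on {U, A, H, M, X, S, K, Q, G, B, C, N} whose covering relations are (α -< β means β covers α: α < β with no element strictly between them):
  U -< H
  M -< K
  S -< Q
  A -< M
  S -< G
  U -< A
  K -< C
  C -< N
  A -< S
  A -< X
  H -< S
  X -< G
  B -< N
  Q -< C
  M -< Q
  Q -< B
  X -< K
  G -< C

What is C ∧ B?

Q

Common lower bounds of {C, B}: A, H, M, Q, S, U.
The greatest among these is Q.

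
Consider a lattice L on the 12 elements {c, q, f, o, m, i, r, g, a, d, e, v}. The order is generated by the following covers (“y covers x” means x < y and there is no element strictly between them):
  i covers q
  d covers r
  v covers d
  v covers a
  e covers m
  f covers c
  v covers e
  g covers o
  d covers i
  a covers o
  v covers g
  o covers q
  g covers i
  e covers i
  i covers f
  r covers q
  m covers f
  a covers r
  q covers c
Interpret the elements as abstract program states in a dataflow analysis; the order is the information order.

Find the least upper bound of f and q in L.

i

Common upper bounds of {f, q}: d, e, g, i, v.
The least among these is i.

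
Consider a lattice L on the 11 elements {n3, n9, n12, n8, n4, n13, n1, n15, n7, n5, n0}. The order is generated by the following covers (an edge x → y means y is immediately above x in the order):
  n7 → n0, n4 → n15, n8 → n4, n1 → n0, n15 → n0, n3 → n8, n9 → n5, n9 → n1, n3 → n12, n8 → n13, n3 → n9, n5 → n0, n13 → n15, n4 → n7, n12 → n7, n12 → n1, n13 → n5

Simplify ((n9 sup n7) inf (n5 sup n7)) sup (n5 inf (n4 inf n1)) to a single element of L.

n0

n9 ∨ n7 = n0
n5 ∨ n7 = n0
n0 ∧ n0 = n0
n4 ∧ n1 = n3
n5 ∧ n3 = n3
n0 ∨ n3 = n0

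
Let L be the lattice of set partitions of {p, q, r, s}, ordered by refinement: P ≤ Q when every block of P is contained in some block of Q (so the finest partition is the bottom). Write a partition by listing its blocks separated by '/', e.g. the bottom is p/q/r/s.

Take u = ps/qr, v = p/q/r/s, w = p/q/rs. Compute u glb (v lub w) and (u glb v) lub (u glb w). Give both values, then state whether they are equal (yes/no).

v lub w = p/q/rs, so u glb (v lub w) = ps/qr glb p/q/rs = p/q/r/s.
u glb v = p/q/r/s and u glb w = p/q/r/s, so (u glb v) lub (u glb w) = p/q/r/s lub p/q/r/s = p/q/r/s.
Equal: yes.

p/q/r/s; p/q/r/s; yes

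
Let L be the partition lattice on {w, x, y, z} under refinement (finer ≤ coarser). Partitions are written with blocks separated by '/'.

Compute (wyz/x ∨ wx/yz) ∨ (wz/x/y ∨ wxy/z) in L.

wyz/x ∨ wx/yz = wxyz
wz/x/y ∨ wxy/z = wxyz
wxyz ∨ wxyz = wxyz

wxyz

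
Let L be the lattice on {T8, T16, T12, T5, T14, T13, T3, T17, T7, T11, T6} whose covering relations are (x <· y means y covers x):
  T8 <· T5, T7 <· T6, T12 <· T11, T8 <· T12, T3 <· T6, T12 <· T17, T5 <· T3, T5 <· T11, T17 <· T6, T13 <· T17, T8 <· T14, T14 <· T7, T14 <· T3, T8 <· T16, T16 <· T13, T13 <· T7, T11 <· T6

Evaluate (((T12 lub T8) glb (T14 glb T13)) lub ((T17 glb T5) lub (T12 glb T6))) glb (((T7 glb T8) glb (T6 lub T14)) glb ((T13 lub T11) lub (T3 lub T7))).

T12 ∨ T8 = T12
T14 ∧ T13 = T8
T12 ∧ T8 = T8
T17 ∧ T5 = T8
T12 ∧ T6 = T12
T8 ∨ T12 = T12
T8 ∨ T12 = T12
T7 ∧ T8 = T8
T6 ∨ T14 = T6
T8 ∧ T6 = T8
T13 ∨ T11 = T6
T3 ∨ T7 = T6
T6 ∨ T6 = T6
T8 ∧ T6 = T8
T12 ∧ T8 = T8

T8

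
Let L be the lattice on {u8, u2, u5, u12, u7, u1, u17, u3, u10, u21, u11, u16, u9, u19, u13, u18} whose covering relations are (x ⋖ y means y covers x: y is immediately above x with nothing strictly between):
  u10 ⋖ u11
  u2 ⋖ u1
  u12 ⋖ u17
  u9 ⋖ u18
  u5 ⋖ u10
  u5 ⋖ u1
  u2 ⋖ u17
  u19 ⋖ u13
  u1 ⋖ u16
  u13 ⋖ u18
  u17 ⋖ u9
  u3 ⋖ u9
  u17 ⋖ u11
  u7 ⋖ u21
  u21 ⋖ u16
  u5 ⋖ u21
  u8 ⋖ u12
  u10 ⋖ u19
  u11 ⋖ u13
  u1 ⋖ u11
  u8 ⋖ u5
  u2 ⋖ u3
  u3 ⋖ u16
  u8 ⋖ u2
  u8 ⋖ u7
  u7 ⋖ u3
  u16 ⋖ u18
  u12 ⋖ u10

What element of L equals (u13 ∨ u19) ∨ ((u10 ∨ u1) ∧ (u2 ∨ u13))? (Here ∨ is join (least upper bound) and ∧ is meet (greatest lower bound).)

u13 ∨ u19 = u13
u10 ∨ u1 = u11
u2 ∨ u13 = u13
u11 ∧ u13 = u11
u13 ∨ u11 = u13

u13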